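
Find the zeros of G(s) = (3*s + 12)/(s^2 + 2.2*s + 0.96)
Set numerator = 0: 3*s + 12 = 0 → Zeros: -4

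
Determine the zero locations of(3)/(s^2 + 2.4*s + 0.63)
Numerator is a nonzero constant (3) → Zeros: none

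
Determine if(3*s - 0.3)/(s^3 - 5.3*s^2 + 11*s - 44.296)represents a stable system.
Denominator: s^3 - 5.3*s^2 + 11*s - 44.296 = (s - 4.9)(s^2 - 0.4*s + 9.04). Poles: 0.2 + 3j, 0.2 - 3j, 4.9. All Re(p)<0: No (unstable)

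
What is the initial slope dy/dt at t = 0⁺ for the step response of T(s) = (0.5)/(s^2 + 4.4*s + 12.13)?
IVT: y'(0⁺) = lim_{s→∞} s²·Y(s) = lim_{s→∞} s·T(s).
deg(num) = 0, deg(den) = 2, relative degree = 2 ≥ 2, so s·T(s) → 0. Initial slope = 0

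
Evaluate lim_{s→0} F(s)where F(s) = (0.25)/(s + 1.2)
DC gain = F(0) = num(0)/den(0) = 0.25/1.2 = 0.2083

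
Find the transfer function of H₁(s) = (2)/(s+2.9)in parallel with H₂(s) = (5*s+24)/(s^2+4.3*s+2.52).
Parallel: H = H₁ + H₂ = (n₁·d₂ + n₂·d₁)/(d₁·d₂).
n₁·d₂ = 2*s^2 + 8.6*s + 5.04. n₂·d₁ = 5*s^2 + 38.5*s + 69.6. Sum = 7*s^2 + 47.1*s + 74.64. d₁·d₂ = s^3 + 7.2*s^2 + 14.99*s + 7.308.
H(s) = (7*s^2 + 47.1*s + 74.64)/(s^3 + 7.2*s^2 + 14.99*s + 7.308)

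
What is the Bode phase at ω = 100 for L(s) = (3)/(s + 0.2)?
Substitute s = j*100: L(j100) = 5.99998e-05 - 0.0299999j.
∠L(j100) = atan2(Im, Re) = atan2(-0.0299999, 5.99998e-05) = -89.89°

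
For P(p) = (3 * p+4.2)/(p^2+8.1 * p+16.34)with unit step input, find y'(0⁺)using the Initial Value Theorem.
IVT: y'(0⁺) = lim_{p→∞} p²·Y(p) = lim_{p→∞} p·P(p).
deg(num) = 1, deg(den) = 2, relative degree = 1, so p·P(p) → (leading num)/(leading den) = 3/1 = 3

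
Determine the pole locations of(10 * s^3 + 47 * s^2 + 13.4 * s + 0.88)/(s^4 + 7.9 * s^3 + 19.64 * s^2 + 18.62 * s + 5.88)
Set denominator = 0: s^4 + 7.9*s^3 + 19.64*s^2 + 18.62*s + 5.88 = (s + 2)(s + 4.2)(s + 1)(s + 0.7) = 0 → Poles: -0.7, -1, -2, -4.2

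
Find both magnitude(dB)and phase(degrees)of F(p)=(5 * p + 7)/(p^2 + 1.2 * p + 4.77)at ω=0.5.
Substitute p = j*0.5: F(j0.5) = 1.594 + 0.341504j.
|F| = 20*log₁₀(sqrt(Re²+Im²)) = 4.24 dB.
∠F = atan2(Im, Re) = 12.09°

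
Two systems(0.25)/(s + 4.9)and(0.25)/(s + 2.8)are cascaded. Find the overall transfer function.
Series: H = H₁ · H₂ = (n₁·n₂)/(d₁·d₂).
Num: n₁·n₂ = 0.0625. Den: d₁·d₂ = s^2 + 7.7*s + 13.72.
H(s) = (0.0625)/(s^2 + 7.7*s + 13.72)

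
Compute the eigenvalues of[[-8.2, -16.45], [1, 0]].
Eigenvalues solve det(λI - A) = 0.
Characteristic polynomial: λ^2 + 8.2*λ + 16.45 = 0.
Factor: (λ + 4.7)(λ + 3.5) = 0.
Roots: -3.5, -4.7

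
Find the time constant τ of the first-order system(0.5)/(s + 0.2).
First-order system: τ = -1/pole. Pole = -0.2. τ = -1/(-0.2) = 5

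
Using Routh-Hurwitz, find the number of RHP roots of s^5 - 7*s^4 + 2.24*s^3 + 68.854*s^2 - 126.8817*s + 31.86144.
Routh array:
s^5: [1, 2.24, -126.8817]; s^4: [-7, 68.854, 31.86144]; s^3: [12.0763, -122.33]; s^2: [-2.05443, 31.86144]; s^1: [64.9568]; s^0: [31.86144]
First column: [1, -7, 12.0763, -2.05443, 64.9568, 31.86144]. Sign changes = RHP roots = 4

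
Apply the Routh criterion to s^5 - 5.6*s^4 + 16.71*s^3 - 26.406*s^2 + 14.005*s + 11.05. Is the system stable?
Routh array:
s^5: [1, 16.71, 14.005]; s^4: [-5.6, -26.406, 11.05]; s^3: [11.9946, 15.9782]; s^2: [-18.9462, 11.05]; s^1: [22.9739]; s^0: [11.05]
First column: [1, -5.6, 11.9946, -18.9462, 22.9739, 11.05]. Sign changes = 4.
No, unstable (4 RHP root(s))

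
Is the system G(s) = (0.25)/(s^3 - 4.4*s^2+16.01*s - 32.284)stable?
Denominator: s^3 - 4.4*s^2 + 16.01*s - 32.284 = (s - 2.8)(s^2 - 1.6*s + 11.53). Poles: 0.8 + 3.3j, 0.8 - 3.3j, 2.8. All Re(p)<0: No (unstable)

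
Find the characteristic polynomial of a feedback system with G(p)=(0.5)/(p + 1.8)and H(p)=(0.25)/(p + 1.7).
Characteristic poly = G_den * H_den + G_num * H_num = (p^2 + 3.5*p + 3.06) + (0.125) = p^2 + 3.5*p + 3.185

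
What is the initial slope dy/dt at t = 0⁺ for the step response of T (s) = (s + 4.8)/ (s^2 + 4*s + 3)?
IVT: y'(0⁺) = lim_{s→∞} s²·Y(s) = lim_{s→∞} s·T(s).
deg(num) = 1, deg(den) = 2, relative degree = 1, so s·T(s) → (leading num)/(leading den) = 1/1 = 1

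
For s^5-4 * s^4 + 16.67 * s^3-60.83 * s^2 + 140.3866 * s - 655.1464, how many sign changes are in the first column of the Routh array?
Routh array:
s^5: [1, 16.67, 140.3866]; s^4: [-4, -60.83, -655.1464]; s^3: [1.4625, -23.4]; s^2: [-124.83, -655.1464]; s^1: [-31.0757]; s^0: [-655.1464]
First column: [1, -4, 1.4625, -124.83, -31.0757, -655.1464]. Sign changes = 3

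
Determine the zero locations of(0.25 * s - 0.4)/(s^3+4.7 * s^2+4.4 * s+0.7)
Set numerator = 0: 0.25*s - 0.4 = 0 → Zeros: 1.6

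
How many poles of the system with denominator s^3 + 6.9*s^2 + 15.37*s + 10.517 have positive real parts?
s^3 + 6.9*s^2 + 15.37*s + 10.517 = (s + 1.3)(s^2 + 5.6*s + 8.09). Poles: -1.3, -2.8 + 0.5j, -2.8 - 0.5j. RHP poles (Re>0): 0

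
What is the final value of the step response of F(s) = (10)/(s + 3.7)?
FVT: lim_{t→∞} y(t) = lim_{s→0} s*Y(s) where Y(s) = F(s)/s.
= lim_{s→0} F(s) = F(0) = num(0)/den(0) = 10/3.7 = 2.703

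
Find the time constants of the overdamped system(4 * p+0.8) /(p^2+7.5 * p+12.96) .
Overdamped: real poles at -4.8, -2.7. τ = -1/pole → τ₁ = 0.2083, τ₂ = 0.3704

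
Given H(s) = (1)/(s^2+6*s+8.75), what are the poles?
Set denominator = 0: s^2 + 6*s + 8.75 = (s + 3.5)(s + 2.5) = 0 → Poles: -2.5, -3.5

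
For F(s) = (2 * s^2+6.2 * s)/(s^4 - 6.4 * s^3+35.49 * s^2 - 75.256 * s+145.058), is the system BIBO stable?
Denominator: s^4 - 6.4*s^3 + 35.49*s^2 - 75.256*s + 145.058 = (s^2 - 2.4*s + 8.2)(s^2 - 4*s + 17.69). Poles: 1.2 + 2.6j, 1.2 - 2.6j, 2 + 3.7j, 2 - 3.7j. All Re(p)<0: No (unstable)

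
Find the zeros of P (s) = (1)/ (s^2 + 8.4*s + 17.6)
Numerator is a nonzero constant (1) → Zeros: none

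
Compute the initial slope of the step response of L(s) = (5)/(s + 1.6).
IVT: y'(0⁺) = lim_{s→∞} s²·Y(s) = lim_{s→∞} s·L(s).
deg(num) = 0, deg(den) = 1, relative degree = 1, so s·L(s) → (leading num)/(leading den) = 5/1 = 5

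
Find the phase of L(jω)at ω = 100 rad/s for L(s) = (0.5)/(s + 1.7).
Substitute s = j*100: L(j100) = 8.49754e-05 - 0.00499856j.
∠L(j100) = atan2(Im, Re) = atan2(-0.00499856, 8.49754e-05) = -89.03°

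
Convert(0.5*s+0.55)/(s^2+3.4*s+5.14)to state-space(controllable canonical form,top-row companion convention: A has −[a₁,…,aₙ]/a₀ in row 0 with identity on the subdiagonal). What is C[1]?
Reachable canonical form: C = numerator coefficients (right-aligned, zero-padded to length n).
num = 0.5*s + 0.55, C = [[0.5, 0.55]].
C[1] = 0.55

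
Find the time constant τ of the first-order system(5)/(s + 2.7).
First-order system: τ = -1/pole. Pole = -2.7. τ = -1/(-2.7) = 0.3704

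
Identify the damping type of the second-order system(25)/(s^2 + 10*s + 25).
Standard form: ωn²/(s²+2ζωn·s+ωn²) gives ωn=5, ζ=1.
Critically damped (ζ = 1)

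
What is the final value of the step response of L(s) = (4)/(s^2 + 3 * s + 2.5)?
FVT: lim_{t→∞} y(t) = lim_{s→0} s*Y(s) where Y(s) = L(s)/s.
= lim_{s→0} L(s) = L(0) = num(0)/den(0) = 4/2.5 = 1.6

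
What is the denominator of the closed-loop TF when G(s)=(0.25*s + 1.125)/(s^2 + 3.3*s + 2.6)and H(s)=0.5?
Characteristic poly = G_den * H_den + G_num * H_num = (s^2 + 3.3*s + 2.6) + (0.125*s + 0.5625) = s^2 + 3.425*s + 3.1625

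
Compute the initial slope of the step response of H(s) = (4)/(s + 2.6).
IVT: y'(0⁺) = lim_{s→∞} s²·Y(s) = lim_{s→∞} s·H(s).
deg(num) = 0, deg(den) = 1, relative degree = 1, so s·H(s) → (leading num)/(leading den) = 4/1 = 4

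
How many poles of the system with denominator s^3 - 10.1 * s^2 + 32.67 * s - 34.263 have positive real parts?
s^3 - 10.1*s^2 + 32.67*s - 34.263 = (s - 2.7)(s - 4.7)(s - 2.7). Poles: 2.7, 2.7, 4.7. RHP poles (Re>0): 3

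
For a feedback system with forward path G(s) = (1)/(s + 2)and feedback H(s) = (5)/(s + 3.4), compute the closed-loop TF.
Closed-loop T = G/(1+GH).
Numerator: G_num * H_den = s + 3.4.
Denominator: G_den * H_den + G_num * H_num = (s^2 + 5.4*s + 6.8) + (5) = s^2 + 5.4*s + 11.8.
T(s) = (s + 3.4)/(s^2 + 5.4*s + 11.8)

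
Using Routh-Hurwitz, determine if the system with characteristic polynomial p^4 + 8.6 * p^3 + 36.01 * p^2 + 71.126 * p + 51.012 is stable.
Routh array:
p^4: [1, 36.01, 51.012]; p^3: [8.6, 71.126]; p^2: [27.7395, 51.012]; p^1: [55.3109]; p^0: [51.012]
First column: [1, 8.6, 27.7395, 55.3109, 51.012]. Sign changes = 0.
Yes, stable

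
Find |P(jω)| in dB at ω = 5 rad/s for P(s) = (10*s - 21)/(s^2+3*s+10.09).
Substitute s = j*5: P(j5) = 2.37668 - 0.962424j.
|P(j5)| = sqrt(Re² + Im²) = 2.564.
20*log₁₀(2.564) = 8.18 dB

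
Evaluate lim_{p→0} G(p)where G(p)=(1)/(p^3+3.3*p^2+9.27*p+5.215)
DC gain = G(0) = num(0)/den(0) = 1/5.215 = 0.1918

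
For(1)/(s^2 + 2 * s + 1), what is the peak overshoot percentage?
Standard form: ωn²/(s²+2ζωn·s+ωn²) → ωn = 1, ζ = 1.
ζ ≥ 1, so the response is non-oscillatory: peak overshoot = 0%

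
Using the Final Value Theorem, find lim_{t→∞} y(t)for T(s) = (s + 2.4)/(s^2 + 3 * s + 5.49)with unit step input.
FVT: lim_{t→∞} y(t) = lim_{s→0} s*Y(s) where Y(s) = T(s)/s.
= lim_{s→0} T(s) = T(0) = num(0)/den(0) = 2.4/5.49 = 0.4372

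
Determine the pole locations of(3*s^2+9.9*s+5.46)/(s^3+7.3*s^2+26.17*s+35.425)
Set denominator = 0: s^3 + 7.3*s^2 + 26.17*s + 35.425 = (s + 2.5)(s^2 + 4.8*s + 14.17) = 0 → Poles: -2.4 + 2.9j, -2.4 - 2.9j, -2.5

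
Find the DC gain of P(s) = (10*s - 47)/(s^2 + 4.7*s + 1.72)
DC gain = P(0) = num(0)/den(0) = -47/1.72 = -27.33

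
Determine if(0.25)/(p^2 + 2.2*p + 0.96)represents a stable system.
Denominator: p^2 + 2.2*p + 0.96 = (p + 0.6)(p + 1.6). Poles: -0.6, -1.6. All Re(p)<0: Yes (stable)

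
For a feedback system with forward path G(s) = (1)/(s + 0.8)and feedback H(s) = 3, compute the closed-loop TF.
Closed-loop T = G/(1+GH).
Numerator: G_num * H_den = 1.
Denominator: G_den * H_den + G_num * H_num = (s + 0.8) + (3) = s + 3.8.
T(s) = (1)/(s + 3.8)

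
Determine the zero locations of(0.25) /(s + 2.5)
Numerator is a nonzero constant (0.25) → Zeros: none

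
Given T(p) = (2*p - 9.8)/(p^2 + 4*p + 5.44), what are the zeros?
Set numerator = 0: 2*p - 9.8 = 0 → Zeros: 4.9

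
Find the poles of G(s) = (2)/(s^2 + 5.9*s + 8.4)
Set denominator = 0: s^2 + 5.9*s + 8.4 = (s + 3.5)(s + 2.4) = 0 → Poles: -2.4, -3.5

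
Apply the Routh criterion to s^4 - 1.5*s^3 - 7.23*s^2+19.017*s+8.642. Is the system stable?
Routh array:
s^4: [1, -7.23, 8.642]; s^3: [-1.5, 19.017]; s^2: [5.448, 8.642]; s^1: [21.3964]; s^0: [8.642]
First column: [1, -1.5, 5.448, 21.3964, 8.642]. Sign changes = 2.
No, unstable (2 RHP root(s))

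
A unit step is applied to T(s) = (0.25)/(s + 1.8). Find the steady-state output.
FVT: lim_{t→∞} y(t) = lim_{s→0} s*Y(s) where Y(s) = T(s)/s.
= lim_{s→0} T(s) = T(0) = num(0)/den(0) = 0.25/1.8 = 0.1389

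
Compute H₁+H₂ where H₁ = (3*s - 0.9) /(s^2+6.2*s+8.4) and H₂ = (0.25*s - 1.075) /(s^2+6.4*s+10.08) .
Parallel: H = H₁ + H₂ = (n₁·d₂ + n₂·d₁)/(d₁·d₂).
n₁·d₂ = 3*s^3 + 18.3*s^2 + 24.48*s - 9.072. n₂·d₁ = 0.25*s^3 + 0.475*s^2 - 4.565*s - 9.03. Sum = 3.25*s^3 + 18.775*s^2 + 19.915*s - 18.102. d₁·d₂ = s^4 + 12.6*s^3 + 58.16*s^2 + 116.256*s + 84.672.
H(s) = (3.25*s^3 + 18.775*s^2 + 19.915*s - 18.102)/(s^4 + 12.6*s^3 + 58.16*s^2 + 116.256*s + 84.672)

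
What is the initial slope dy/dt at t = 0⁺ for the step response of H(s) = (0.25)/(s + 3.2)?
IVT: y'(0⁺) = lim_{s→∞} s²·Y(s) = lim_{s→∞} s·H(s).
deg(num) = 0, deg(den) = 1, relative degree = 1, so s·H(s) → (leading num)/(leading den) = 0.25/1 = 0.25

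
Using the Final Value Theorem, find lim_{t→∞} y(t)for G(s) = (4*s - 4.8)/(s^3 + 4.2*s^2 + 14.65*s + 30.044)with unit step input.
FVT: lim_{t→∞} y(t) = lim_{s→0} s*Y(s) where Y(s) = G(s)/s.
= lim_{s→0} G(s) = G(0) = num(0)/den(0) = -4.8/30.044 = -0.1598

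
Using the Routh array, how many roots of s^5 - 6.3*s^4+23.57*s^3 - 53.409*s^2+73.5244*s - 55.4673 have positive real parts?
Routh array:
s^5: [1, 23.57, 73.5244]; s^4: [-6.3, -53.409, -55.4673]; s^3: [15.0924, 64.7201]; s^2: [-26.393, -55.4673]; s^1: [33.002]; s^0: [-55.4673]
First column: [1, -6.3, 15.0924, -26.393, 33.002, -55.4673]. Sign changes = RHP roots = 5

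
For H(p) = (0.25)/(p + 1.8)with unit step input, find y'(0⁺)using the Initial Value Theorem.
IVT: y'(0⁺) = lim_{p→∞} p²·Y(p) = lim_{p→∞} p·H(p).
deg(num) = 0, deg(den) = 1, relative degree = 1, so p·H(p) → (leading num)/(leading den) = 0.25/1 = 0.25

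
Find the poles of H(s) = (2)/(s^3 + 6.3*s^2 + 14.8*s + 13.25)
Set denominator = 0: s^3 + 6.3*s^2 + 14.8*s + 13.25 = (s + 2.5)(s^2 + 3.8*s + 5.3) = 0 → Poles: -1.9 + 1.3j, -1.9 - 1.3j, -2.5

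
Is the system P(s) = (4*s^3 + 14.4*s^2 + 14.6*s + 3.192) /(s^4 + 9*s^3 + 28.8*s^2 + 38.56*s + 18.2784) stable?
Denominator: s^4 + 9*s^3 + 28.8*s^2 + 38.56*s + 18.2784 = (s + 1.2)(s + 2.8)(s + 3.4)(s + 1.6). Poles: -1.2, -1.6, -2.8, -3.4. All Re(p)<0: Yes (stable)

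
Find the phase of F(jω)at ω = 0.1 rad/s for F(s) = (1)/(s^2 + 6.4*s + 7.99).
Substitute s = j*0.1: F(j0.1) = 0.124512 - 0.00998596j.
∠F(j0.1) = atan2(Im, Re) = atan2(-0.00998596, 0.124512) = -4.59°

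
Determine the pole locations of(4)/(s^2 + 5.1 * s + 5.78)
Set denominator = 0: s^2 + 5.1*s + 5.78 = (s + 3.4)(s + 1.7) = 0 → Poles: -1.7, -3.4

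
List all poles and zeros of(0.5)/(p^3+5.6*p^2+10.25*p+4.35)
Set denominator = 0: p^3 + 5.6*p^2 + 10.25*p + 4.35 = (p + 0.6)(p^2 + 5*p + 7.25) = 0 → Poles: -0.6, -2.5 + 1j, -2.5 - 1j
Numerator is a nonzero constant (0.5) → Zeros: none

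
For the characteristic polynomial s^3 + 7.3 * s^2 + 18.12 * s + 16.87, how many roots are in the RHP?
s^3 + 7.3*s^2 + 18.12*s + 16.87 = (s + 3.5)(s^2 + 3.8*s + 4.82). Poles: -1.9 + 1.1j, -1.9 - 1.1j, -3.5. RHP poles (Re>0): 0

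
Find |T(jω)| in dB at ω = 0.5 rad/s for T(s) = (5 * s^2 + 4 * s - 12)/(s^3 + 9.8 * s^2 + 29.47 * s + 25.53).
Substitute s = j*0.5: T(j0.5) = -0.370695 + 0.321311j.
|T(j0.5)| = sqrt(Re² + Im²) = 0.4906.
20*log₁₀(0.4906) = -6.19 dB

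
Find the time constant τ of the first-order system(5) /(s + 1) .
First-order system: τ = -1/pole. Pole = -1. τ = -1/(-1) = 1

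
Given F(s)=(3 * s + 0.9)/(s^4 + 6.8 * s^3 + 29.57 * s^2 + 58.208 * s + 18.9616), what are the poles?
Set denominator = 0: s^4 + 6.8*s^3 + 29.57*s^2 + 58.208*s + 18.9616 = (s + 2.8)(s + 0.4)(s^2 + 3.6*s + 16.93) = 0 → Poles: -0.4, -1.8 + 3.7j, -1.8 - 3.7j, -2.8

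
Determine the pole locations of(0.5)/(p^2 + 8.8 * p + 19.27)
Set denominator = 0: p^2 + 8.8*p + 19.27 = (p + 4.7)(p + 4.1) = 0 → Poles: -4.1, -4.7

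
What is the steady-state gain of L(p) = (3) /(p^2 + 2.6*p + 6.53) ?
DC gain = L(0) = num(0)/den(0) = 3/6.53 = 0.4594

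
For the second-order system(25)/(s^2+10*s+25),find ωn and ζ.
Standard form: ωn²/(s²+2ζωn·s+ωn²).
const=25=ωn² → ωn=5, s coeff=10=2ζωn → ζ=1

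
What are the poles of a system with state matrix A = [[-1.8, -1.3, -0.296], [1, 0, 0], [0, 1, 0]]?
Eigenvalues solve det(λI - A) = 0.
Characteristic polynomial: λ^3 + 1.8*λ^2 + 1.3*λ + 0.296 = 0.
Factor: (λ + 0.4)(λ^2 + 1.4*λ + 0.74) = 0.
Roots: -0.4, -0.7 + 0.5j, -0.7 - 0.5j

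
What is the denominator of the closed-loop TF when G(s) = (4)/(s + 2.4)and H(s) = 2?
Characteristic poly = G_den * H_den + G_num * H_num = (s + 2.4) + (8) = s + 10.4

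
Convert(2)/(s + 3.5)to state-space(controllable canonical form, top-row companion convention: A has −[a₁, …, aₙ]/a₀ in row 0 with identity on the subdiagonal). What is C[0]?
Reachable canonical form: C = numerator coefficients (right-aligned, zero-padded to length n).
num = 2, C = [[2]].
C[0] = 2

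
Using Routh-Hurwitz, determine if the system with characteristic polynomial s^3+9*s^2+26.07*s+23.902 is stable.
Routh array:
s^3: [1, 26.07]; s^2: [9, 23.902]; s^1: [23.4142]; s^0: [23.902]
First column: [1, 9, 23.4142, 23.902]. Sign changes = 0.
Yes, stable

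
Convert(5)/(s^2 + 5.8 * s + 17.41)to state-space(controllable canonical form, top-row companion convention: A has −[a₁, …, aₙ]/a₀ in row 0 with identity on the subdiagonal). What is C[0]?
Reachable canonical form: C = numerator coefficients (right-aligned, zero-padded to length n).
num = 5, C = [[0, 5]].
C[0] = 0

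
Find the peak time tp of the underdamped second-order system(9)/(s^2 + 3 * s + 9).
Standard form: ωn²/(s²+2ζωn·s+ωn²) → ωn = 3, ζ = 0.5.
ωd = ωn·√(1-ζ²) = 3·√(1-0.5²) = 2.598.
tp = π/ωd = π/2.598 = 1.209 s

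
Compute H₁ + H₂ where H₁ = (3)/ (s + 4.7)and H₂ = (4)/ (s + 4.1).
Parallel: H = H₁ + H₂ = (n₁·d₂ + n₂·d₁)/(d₁·d₂).
n₁·d₂ = 3*s + 12.3. n₂·d₁ = 4*s + 18.8. Sum = 7*s + 31.1. d₁·d₂ = s^2 + 8.8*s + 19.27.
H(s) = (7*s + 31.1)/(s^2 + 8.8*s + 19.27)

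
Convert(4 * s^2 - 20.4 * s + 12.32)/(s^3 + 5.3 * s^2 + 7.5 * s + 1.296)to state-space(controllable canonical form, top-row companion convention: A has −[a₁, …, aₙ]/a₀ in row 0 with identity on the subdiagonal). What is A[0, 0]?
Reachable canonical form for den = s^3 + 5.3*s^2 + 7.5*s + 1.296: top row of A = -[a₁,a₂,...,aₙ]/a₀, ones on the subdiagonal, zeros elsewhere.
A = [[-5.3, -7.5, -1.296], [1, 0, 0], [0, 1, 0]].
A[0,0] = -5.3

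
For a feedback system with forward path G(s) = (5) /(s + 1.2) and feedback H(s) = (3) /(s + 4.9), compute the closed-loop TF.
Closed-loop T = G/(1+GH).
Numerator: G_num * H_den = 5*s + 24.5.
Denominator: G_den * H_den + G_num * H_num = (s^2 + 6.1*s + 5.88) + (15) = s^2 + 6.1*s + 20.88.
T(s) = (5*s + 24.5)/(s^2 + 6.1*s + 20.88)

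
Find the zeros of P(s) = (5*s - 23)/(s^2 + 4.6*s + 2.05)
Set numerator = 0: 5*s - 23 = 0 → Zeros: 4.6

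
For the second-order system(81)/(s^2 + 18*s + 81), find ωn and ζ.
Standard form: ωn²/(s²+2ζωn·s+ωn²).
const=81=ωn² → ωn=9, s coeff=18=2ζωn → ζ=1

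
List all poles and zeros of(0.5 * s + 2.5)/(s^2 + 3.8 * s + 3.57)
Set denominator = 0: s^2 + 3.8*s + 3.57 = (s + 2.1)(s + 1.7) = 0 → Poles: -1.7, -2.1
Set numerator = 0: 0.5*s + 2.5 = 0 → Zeros: -5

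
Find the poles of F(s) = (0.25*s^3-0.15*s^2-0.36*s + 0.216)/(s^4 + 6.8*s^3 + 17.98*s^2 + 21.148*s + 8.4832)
Set denominator = 0: s^4 + 6.8*s^3 + 17.98*s^2 + 21.148*s + 8.4832 = (s + 0.8)(s + 2.2)(s^2 + 3.8*s + 4.82) = 0 → Poles: -0.8, -1.9 + 1.1j, -1.9 - 1.1j, -2.2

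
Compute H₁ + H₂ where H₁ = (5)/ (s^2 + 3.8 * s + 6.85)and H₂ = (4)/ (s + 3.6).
Parallel: H = H₁ + H₂ = (n₁·d₂ + n₂·d₁)/(d₁·d₂).
n₁·d₂ = 5*s + 18. n₂·d₁ = 4*s^2 + 15.2*s + 27.4. Sum = 4*s^2 + 20.2*s + 45.4. d₁·d₂ = s^3 + 7.4*s^2 + 20.53*s + 24.66.
H(s) = (4*s^2 + 20.2*s + 45.4)/(s^3 + 7.4*s^2 + 20.53*s + 24.66)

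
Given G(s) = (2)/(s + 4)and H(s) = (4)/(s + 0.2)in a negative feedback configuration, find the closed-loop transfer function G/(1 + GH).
Closed-loop T = G/(1+GH).
Numerator: G_num * H_den = 2*s + 0.4.
Denominator: G_den * H_den + G_num * H_num = (s^2 + 4.2*s + 0.8) + (8) = s^2 + 4.2*s + 8.8.
T(s) = (2*s + 0.4)/(s^2 + 4.2*s + 8.8)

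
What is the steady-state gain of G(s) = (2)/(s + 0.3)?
DC gain = G(0) = num(0)/den(0) = 2/0.3 = 6.667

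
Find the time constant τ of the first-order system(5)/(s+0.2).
First-order system: τ = -1/pole. Pole = -0.2. τ = -1/(-0.2) = 5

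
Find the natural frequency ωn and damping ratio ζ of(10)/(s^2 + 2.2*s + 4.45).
Underdamped: complex pole -1.1 + 1.8j. ωn = |pole| = 2.11, ζ = -Re(pole)/ωn = 0.5215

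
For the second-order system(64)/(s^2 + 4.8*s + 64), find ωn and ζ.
Standard form: ωn²/(s²+2ζωn·s+ωn²).
const=64=ωn² → ωn=8, s coeff=4.8=2ζωn → ζ=0.3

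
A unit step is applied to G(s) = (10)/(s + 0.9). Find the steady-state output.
FVT: lim_{t→∞} y(t) = lim_{s→0} s*Y(s) where Y(s) = G(s)/s.
= lim_{s→0} G(s) = G(0) = num(0)/den(0) = 10/0.9 = 11.11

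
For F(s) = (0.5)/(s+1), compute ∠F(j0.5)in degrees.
Substitute s = j*0.5: F(j0.5) = 0.4 - 0.2j.
∠F(j0.5) = atan2(Im, Re) = atan2(-0.2, 0.4) = -26.57°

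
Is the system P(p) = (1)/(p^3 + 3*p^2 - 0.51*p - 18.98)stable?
Denominator: p^3 + 3*p^2 - 0.51*p - 18.98 = (p - 2)(p^2 + 5*p + 9.49). Poles: -2.5 + 1.8j, -2.5 - 1.8j, 2. All Re(p)<0: No (unstable)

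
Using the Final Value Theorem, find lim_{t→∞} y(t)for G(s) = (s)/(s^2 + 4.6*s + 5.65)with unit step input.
FVT: lim_{t→∞} y(t) = lim_{s→0} s*Y(s) where Y(s) = G(s)/s.
= lim_{s→0} G(s) = G(0) = num(0)/den(0) = 0/5.65 = 0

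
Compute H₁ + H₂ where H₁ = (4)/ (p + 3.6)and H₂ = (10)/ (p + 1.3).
Parallel: H = H₁ + H₂ = (n₁·d₂ + n₂·d₁)/(d₁·d₂).
n₁·d₂ = 4*p + 5.2. n₂·d₁ = 10*p + 36. Sum = 14*p + 41.2. d₁·d₂ = p^2 + 4.9*p + 4.68.
H(p) = (14*p + 41.2)/(p^2 + 4.9*p + 4.68)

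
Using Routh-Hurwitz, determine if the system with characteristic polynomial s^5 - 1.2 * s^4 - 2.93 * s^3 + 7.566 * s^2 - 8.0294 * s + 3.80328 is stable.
Routh array:
s^5: [1, -2.93, -8.0294]; s^4: [-1.2, 7.566, 3.80328]; s^3: [3.375, -4.86]; s^2: [5.838, 3.80328]; s^1: [-7.05871]; s^0: [3.80328]
First column: [1, -1.2, 3.375, 5.838, -7.05871, 3.80328]. Sign changes = 4.
No, unstable (4 RHP root(s))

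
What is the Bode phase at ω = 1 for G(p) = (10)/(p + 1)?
Substitute p = j*1: G(j1) = 5 - 5j.
∠G(j1) = atan2(Im, Re) = atan2(-5, 5) = -45.00°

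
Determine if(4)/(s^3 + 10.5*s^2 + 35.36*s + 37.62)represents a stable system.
Denominator: s^3 + 10.5*s^2 + 35.36*s + 37.62 = (s + 3.8)(s + 2.2)(s + 4.5). Poles: -2.2, -3.8, -4.5. All Re(p)<0: Yes (stable)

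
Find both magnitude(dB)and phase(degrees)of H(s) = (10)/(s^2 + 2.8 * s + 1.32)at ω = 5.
Substitute s = j*5: H(j5) = -0.31292 - 0.185004j.
|H| = 20*log₁₀(sqrt(Re²+Im²)) = -8.79 dB.
∠H = atan2(Im, Re) = -149.41°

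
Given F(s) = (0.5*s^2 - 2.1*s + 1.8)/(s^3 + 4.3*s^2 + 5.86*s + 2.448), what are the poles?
Set denominator = 0: s^3 + 4.3*s^2 + 5.86*s + 2.448 = (s + 1.7)(s + 1.8)(s + 0.8) = 0 → Poles: -0.8, -1.7, -1.8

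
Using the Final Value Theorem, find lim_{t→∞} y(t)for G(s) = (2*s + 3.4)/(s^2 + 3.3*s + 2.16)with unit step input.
FVT: lim_{t→∞} y(t) = lim_{s→0} s*Y(s) where Y(s) = G(s)/s.
= lim_{s→0} G(s) = G(0) = num(0)/den(0) = 3.4/2.16 = 1.574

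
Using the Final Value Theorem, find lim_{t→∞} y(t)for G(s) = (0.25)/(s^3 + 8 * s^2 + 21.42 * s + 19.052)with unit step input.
FVT: lim_{t→∞} y(t) = lim_{s→0} s*Y(s) where Y(s) = G(s)/s.
= lim_{s→0} G(s) = G(0) = num(0)/den(0) = 0.25/19.052 = 0.01312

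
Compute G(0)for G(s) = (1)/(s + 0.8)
DC gain = G(0) = num(0)/den(0) = 1/0.8 = 1.25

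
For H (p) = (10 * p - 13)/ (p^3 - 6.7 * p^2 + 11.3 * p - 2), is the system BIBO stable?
Denominator: p^3 - 6.7*p^2 + 11.3*p - 2 = (p - 0.2)(p - 4)(p - 2.5). Poles: 0.2, 2.5, 4. All Re(p)<0: No (unstable)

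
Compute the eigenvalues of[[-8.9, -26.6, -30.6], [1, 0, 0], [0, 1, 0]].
Eigenvalues solve det(λI - A) = 0.
Characteristic polynomial: λ^3 + 8.9*λ^2 + 26.6*λ + 30.6 = 0.
Factor: (λ + 4.5)(λ^2 + 4.4*λ + 6.8) = 0.
Roots: -2.2 + 1.4j, -2.2 - 1.4j, -4.5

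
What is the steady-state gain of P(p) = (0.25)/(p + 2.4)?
DC gain = P(0) = num(0)/den(0) = 0.25/2.4 = 0.1042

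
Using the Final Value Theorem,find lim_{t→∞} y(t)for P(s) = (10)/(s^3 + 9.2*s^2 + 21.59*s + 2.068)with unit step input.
FVT: lim_{t→∞} y(t) = lim_{s→0} s*Y(s) where Y(s) = P(s)/s.
= lim_{s→0} P(s) = P(0) = num(0)/den(0) = 10/2.068 = 4.836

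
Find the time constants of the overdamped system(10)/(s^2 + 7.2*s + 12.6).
Overdamped: real poles at -3, -4.2. τ = -1/pole → τ₁ = 0.3333, τ₂ = 0.2381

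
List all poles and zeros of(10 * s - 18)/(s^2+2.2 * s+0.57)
Set denominator = 0: s^2 + 2.2*s + 0.57 = (s + 1.9)(s + 0.3) = 0 → Poles: -0.3, -1.9
Set numerator = 0: 10*s - 18 = 0 → Zeros: 1.8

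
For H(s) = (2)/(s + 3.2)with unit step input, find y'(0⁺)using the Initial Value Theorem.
IVT: y'(0⁺) = lim_{s→∞} s²·Y(s) = lim_{s→∞} s·H(s).
deg(num) = 0, deg(den) = 1, relative degree = 1, so s·H(s) → (leading num)/(leading den) = 2/1 = 2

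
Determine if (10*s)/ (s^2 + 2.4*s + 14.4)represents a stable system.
Denominator: s^2 + 2.4*s + 14.4. Poles: -1.2 + 3.6j, -1.2 - 3.6j. All Re(p)<0: Yes (stable)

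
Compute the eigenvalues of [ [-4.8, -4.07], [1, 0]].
Eigenvalues solve det(λI - A) = 0.
Characteristic polynomial: λ^2 + 4.8*λ + 4.07 = 0.
Factor: (λ + 1.1)(λ + 3.7) = 0.
Roots: -1.1, -3.7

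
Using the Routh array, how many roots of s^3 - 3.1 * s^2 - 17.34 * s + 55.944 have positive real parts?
Routh array:
s^3: [1, -17.34]; s^2: [-3.1, 55.944]; s^1: [0.706452]; s^0: [55.944]
First column: [1, -3.1, 0.706452, 55.944]. Sign changes = RHP roots = 2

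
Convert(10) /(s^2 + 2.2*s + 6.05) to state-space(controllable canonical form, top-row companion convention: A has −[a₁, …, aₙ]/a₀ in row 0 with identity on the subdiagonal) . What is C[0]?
Reachable canonical form: C = numerator coefficients (right-aligned, zero-padded to length n).
num = 10, C = [[0, 10]].
C[0] = 0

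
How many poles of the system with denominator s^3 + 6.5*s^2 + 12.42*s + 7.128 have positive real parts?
s^3 + 6.5*s^2 + 12.42*s + 7.128 = (s + 3.6)(s + 1.1)(s + 1.8). Poles: -1.1, -1.8, -3.6. RHP poles (Re>0): 0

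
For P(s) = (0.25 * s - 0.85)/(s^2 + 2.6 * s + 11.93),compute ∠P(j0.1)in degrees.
Substitute s = j*0.1: P(j0.1) = -0.0712291 + 0.00365097j.
∠P(j0.1) = atan2(Im, Re) = atan2(0.00365097, -0.0712291) = 177.07°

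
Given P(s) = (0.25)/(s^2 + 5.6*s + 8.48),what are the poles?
Set denominator = 0: s^2 + 5.6*s + 8.48 = 0 → Poles: -2.8 + 0.8j, -2.8 - 0.8j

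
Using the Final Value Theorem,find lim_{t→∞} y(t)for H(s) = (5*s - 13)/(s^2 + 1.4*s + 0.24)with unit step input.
FVT: lim_{t→∞} y(t) = lim_{s→0} s*Y(s) where Y(s) = H(s)/s.
= lim_{s→0} H(s) = H(0) = num(0)/den(0) = -13/0.24 = -54.17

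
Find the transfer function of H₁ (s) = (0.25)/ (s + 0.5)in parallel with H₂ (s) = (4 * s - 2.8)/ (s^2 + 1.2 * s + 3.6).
Parallel: H = H₁ + H₂ = (n₁·d₂ + n₂·d₁)/(d₁·d₂).
n₁·d₂ = 0.25*s^2 + 0.3*s + 0.9. n₂·d₁ = 4*s^2 - 0.8*s - 1.4. Sum = 4.25*s^2 - 0.5*s - 0.5. d₁·d₂ = s^3 + 1.7*s^2 + 4.2*s + 1.8.
H(s) = (4.25*s^2 - 0.5*s - 0.5)/(s^3 + 1.7*s^2 + 4.2*s + 1.8)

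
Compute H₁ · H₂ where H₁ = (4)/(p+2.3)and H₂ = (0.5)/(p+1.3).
Series: H = H₁ · H₂ = (n₁·n₂)/(d₁·d₂).
Num: n₁·n₂ = 2. Den: d₁·d₂ = p^2 + 3.6*p + 2.99.
H(p) = (2)/(p^2 + 3.6*p + 2.99)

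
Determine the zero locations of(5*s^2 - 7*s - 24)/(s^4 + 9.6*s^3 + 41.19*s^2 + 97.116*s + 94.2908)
Set numerator = 0: 5*s^2 - 7*s - 24 = 5*(s + 1.6)(s - 3) = 0 → Zeros: -1.6, 3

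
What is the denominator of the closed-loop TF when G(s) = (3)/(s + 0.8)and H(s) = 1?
Characteristic poly = G_den * H_den + G_num * H_num = (s + 0.8) + (3) = s + 3.8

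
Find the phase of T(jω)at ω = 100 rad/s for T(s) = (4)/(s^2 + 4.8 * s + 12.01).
Substitute s = j*100: T(j100) = -0.000399558 - 1.92019e-05j.
∠T(j100) = atan2(Im, Re) = atan2(-1.92019e-05, -0.000399558) = -177.25°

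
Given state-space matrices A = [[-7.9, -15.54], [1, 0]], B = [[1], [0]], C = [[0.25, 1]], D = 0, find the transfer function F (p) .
F(p) = C(pI - A)⁻¹B + D.
Characteristic polynomial det(pI - A) = p^2 + 7.9*p + 15.54.
Numerator from C·adj(pI-A)·B + D·det(pI-A) = 0.25*p + 1.
F(p) = (0.25*p + 1)/(p^2 + 7.9*p + 15.54)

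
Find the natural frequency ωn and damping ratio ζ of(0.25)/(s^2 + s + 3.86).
Underdamped: complex pole -0.5 + 1.9j. ωn = |pole| = 1.965, ζ = -Re(pole)/ωn = 0.2545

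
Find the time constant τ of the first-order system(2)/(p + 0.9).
First-order system: τ = -1/pole. Pole = -0.9. τ = -1/(-0.9) = 1.111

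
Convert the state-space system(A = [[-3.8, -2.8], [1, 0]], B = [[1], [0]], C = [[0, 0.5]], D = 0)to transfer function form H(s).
H(s) = C(sI - A)⁻¹B + D.
Characteristic polynomial det(sI - A) = s^2 + 3.8*s + 2.8.
Numerator from C·adj(sI-A)·B + D·det(sI-A) = 0.5.
H(s) = (0.5)/(s^2 + 3.8*s + 2.8)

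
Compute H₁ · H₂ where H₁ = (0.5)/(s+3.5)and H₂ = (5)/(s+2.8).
Series: H = H₁ · H₂ = (n₁·n₂)/(d₁·d₂).
Num: n₁·n₂ = 2.5. Den: d₁·d₂ = s^2 + 6.3*s + 9.8.
H(s) = (2.5)/(s^2 + 6.3*s + 9.8)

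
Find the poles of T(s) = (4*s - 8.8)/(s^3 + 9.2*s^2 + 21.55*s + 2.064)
Set denominator = 0: s^3 + 9.2*s^2 + 21.55*s + 2.064 = (s + 0.1)(s + 4.3)(s + 4.8) = 0 → Poles: -0.1, -4.3, -4.8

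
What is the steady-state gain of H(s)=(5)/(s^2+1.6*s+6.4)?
DC gain = H(0) = num(0)/den(0) = 5/6.4 = 0.7812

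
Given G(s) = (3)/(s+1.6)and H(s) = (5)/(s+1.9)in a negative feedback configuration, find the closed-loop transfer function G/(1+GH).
Closed-loop T = G/(1+GH).
Numerator: G_num * H_den = 3*s + 5.7.
Denominator: G_den * H_den + G_num * H_num = (s^2 + 3.5*s + 3.04) + (15) = s^2 + 3.5*s + 18.04.
T(s) = (3*s + 5.7)/(s^2 + 3.5*s + 18.04)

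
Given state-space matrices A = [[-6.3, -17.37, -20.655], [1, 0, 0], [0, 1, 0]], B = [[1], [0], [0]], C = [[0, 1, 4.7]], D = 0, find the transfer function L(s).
L(s) = C(sI - A)⁻¹B + D.
Characteristic polynomial det(sI - A) = s^3 + 6.3*s^2 + 17.37*s + 20.655.
Numerator from C·adj(sI-A)·B + D·det(sI-A) = s + 4.7.
L(s) = (s + 4.7)/(s^3 + 6.3*s^2 + 17.37*s + 20.655)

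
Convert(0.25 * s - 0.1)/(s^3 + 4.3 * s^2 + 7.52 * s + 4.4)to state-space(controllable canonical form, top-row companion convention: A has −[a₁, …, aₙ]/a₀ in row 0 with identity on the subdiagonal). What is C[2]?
Reachable canonical form: C = numerator coefficients (right-aligned, zero-padded to length n).
num = 0.25*s - 0.1, C = [[0, 0.25, -0.1]].
C[2] = -0.1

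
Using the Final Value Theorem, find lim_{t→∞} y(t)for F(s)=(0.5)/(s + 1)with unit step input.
FVT: lim_{t→∞} y(t) = lim_{s→0} s*Y(s) where Y(s) = F(s)/s.
= lim_{s→0} F(s) = F(0) = num(0)/den(0) = 0.5/1 = 0.5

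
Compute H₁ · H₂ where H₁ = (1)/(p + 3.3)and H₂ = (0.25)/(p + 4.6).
Series: H = H₁ · H₂ = (n₁·n₂)/(d₁·d₂).
Num: n₁·n₂ = 0.25. Den: d₁·d₂ = p^2 + 7.9*p + 15.18.
H(p) = (0.25)/(p^2 + 7.9*p + 15.18)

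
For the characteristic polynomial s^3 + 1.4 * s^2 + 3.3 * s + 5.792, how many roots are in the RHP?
s^3 + 1.4*s^2 + 3.3*s + 5.792 = (s + 1.6)(s^2 - 0.2*s + 3.62). Poles: -1.6, 0.1 + 1.9j, 0.1 - 1.9j. RHP poles (Re>0): 2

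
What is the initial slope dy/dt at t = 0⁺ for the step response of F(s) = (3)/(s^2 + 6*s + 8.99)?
IVT: y'(0⁺) = lim_{s→∞} s²·Y(s) = lim_{s→∞} s·F(s).
deg(num) = 0, deg(den) = 2, relative degree = 2 ≥ 2, so s·F(s) → 0. Initial slope = 0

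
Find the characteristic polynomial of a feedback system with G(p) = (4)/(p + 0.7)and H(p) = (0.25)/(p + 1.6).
Characteristic poly = G_den * H_den + G_num * H_num = (p^2 + 2.3*p + 1.12) + (1) = p^2 + 2.3*p + 2.12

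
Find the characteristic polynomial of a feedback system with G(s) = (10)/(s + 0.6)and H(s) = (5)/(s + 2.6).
Characteristic poly = G_den * H_den + G_num * H_num = (s^2 + 3.2*s + 1.56) + (50) = s^2 + 3.2*s + 51.56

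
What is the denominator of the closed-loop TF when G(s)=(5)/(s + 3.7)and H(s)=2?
Characteristic poly = G_den * H_den + G_num * H_num = (s + 3.7) + (10) = s + 13.7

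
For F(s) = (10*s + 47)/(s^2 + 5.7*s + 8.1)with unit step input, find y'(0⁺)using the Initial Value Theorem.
IVT: y'(0⁺) = lim_{s→∞} s²·Y(s) = lim_{s→∞} s·F(s).
deg(num) = 1, deg(den) = 2, relative degree = 1, so s·F(s) → (leading num)/(leading den) = 10/1 = 10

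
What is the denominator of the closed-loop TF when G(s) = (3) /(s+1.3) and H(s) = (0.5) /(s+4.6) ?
Characteristic poly = G_den * H_den + G_num * H_num = (s^2 + 5.9*s + 5.98) + (1.5) = s^2 + 5.9*s + 7.48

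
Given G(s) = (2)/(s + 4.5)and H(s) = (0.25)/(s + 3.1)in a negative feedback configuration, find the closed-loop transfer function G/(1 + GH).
Closed-loop T = G/(1+GH).
Numerator: G_num * H_den = 2*s + 6.2.
Denominator: G_den * H_den + G_num * H_num = (s^2 + 7.6*s + 13.95) + (0.5) = s^2 + 7.6*s + 14.45.
T(s) = (2*s + 6.2)/(s^2 + 7.6*s + 14.45)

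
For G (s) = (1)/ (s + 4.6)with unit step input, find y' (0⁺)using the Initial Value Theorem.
IVT: y'(0⁺) = lim_{s→∞} s²·Y(s) = lim_{s→∞} s·G(s).
deg(num) = 0, deg(den) = 1, relative degree = 1, so s·G(s) → (leading num)/(leading den) = 1/1 = 1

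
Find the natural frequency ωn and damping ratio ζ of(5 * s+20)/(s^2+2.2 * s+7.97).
Underdamped: complex pole -1.1 + 2.6j. ωn = |pole| = 2.823, ζ = -Re(pole)/ωn = 0.3896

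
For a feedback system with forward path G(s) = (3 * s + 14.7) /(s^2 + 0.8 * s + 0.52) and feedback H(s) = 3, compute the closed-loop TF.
Closed-loop T = G/(1+GH).
Numerator: G_num * H_den = 3*s + 14.7.
Denominator: G_den * H_den + G_num * H_num = (s^2 + 0.8*s + 0.52) + (9*s + 44.1) = s^2 + 9.8*s + 44.62.
T(s) = (3*s + 14.7)/(s^2 + 9.8*s + 44.62)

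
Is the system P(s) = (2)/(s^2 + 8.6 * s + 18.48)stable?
Denominator: s^2 + 8.6*s + 18.48 = (s + 4.2)(s + 4.4). Poles: -4.2, -4.4. All Re(p)<0: Yes (stable)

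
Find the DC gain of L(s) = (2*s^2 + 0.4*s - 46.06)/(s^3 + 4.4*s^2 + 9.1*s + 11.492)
DC gain = L(0) = num(0)/den(0) = -46.06/11.492 = -4.008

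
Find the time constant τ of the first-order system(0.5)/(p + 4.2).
First-order system: τ = -1/pole. Pole = -4.2. τ = -1/(-4.2) = 0.2381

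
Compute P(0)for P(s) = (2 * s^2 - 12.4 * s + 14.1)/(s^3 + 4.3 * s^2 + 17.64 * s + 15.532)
DC gain = P(0) = num(0)/den(0) = 14.1/15.532 = 0.9078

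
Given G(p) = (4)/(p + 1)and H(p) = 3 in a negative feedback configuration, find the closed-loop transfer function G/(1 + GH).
Closed-loop T = G/(1+GH).
Numerator: G_num * H_den = 4.
Denominator: G_den * H_den + G_num * H_num = (p + 1) + (12) = p + 13.
T(p) = (4)/(p + 13)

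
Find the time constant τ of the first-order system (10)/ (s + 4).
First-order system: τ = -1/pole. Pole = -4. τ = -1/(-4) = 0.25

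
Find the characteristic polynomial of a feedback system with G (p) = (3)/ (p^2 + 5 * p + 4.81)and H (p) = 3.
Characteristic poly = G_den * H_den + G_num * H_num = (p^2 + 5*p + 4.81) + (9) = p^2 + 5*p + 13.81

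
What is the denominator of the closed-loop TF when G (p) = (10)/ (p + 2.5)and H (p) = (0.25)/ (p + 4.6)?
Characteristic poly = G_den * H_den + G_num * H_num = (p^2 + 7.1*p + 11.5) + (2.5) = p^2 + 7.1*p + 14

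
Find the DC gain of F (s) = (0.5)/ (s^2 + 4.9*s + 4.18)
DC gain = F(0) = num(0)/den(0) = 0.5/4.18 = 0.1196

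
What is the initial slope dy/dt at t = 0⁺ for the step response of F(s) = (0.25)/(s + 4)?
IVT: y'(0⁺) = lim_{s→∞} s²·Y(s) = lim_{s→∞} s·F(s).
deg(num) = 0, deg(den) = 1, relative degree = 1, so s·F(s) → (leading num)/(leading den) = 0.25/1 = 0.25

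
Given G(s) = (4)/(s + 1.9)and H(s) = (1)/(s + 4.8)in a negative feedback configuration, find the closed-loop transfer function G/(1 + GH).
Closed-loop T = G/(1+GH).
Numerator: G_num * H_den = 4*s + 19.2.
Denominator: G_den * H_den + G_num * H_num = (s^2 + 6.7*s + 9.12) + (4) = s^2 + 6.7*s + 13.12.
T(s) = (4*s + 19.2)/(s^2 + 6.7*s + 13.12)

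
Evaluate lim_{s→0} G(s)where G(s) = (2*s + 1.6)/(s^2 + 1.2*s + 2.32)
DC gain = G(0) = num(0)/den(0) = 1.6/2.32 = 0.6897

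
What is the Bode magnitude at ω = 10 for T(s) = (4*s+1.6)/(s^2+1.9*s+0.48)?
Substitute s = j*10: T(j10) = 0.0585246 - 0.390756j.
|T(j10)| = sqrt(Re² + Im²) = 0.3951.
20*log₁₀(0.3951) = -8.07 dB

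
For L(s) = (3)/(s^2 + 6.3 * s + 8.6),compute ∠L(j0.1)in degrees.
Substitute s = j*0.1: L(j0.1) = 0.347375 - 0.0254768j.
∠L(j0.1) = atan2(Im, Re) = atan2(-0.0254768, 0.347375) = -4.19°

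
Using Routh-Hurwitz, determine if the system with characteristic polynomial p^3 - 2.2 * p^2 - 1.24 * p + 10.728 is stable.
Routh array:
p^3: [1, -1.24]; p^2: [-2.2, 10.728]; p^1: [3.63636]; p^0: [10.728]
First column: [1, -2.2, 3.63636, 10.728]. Sign changes = 2.
No, unstable (2 RHP root(s))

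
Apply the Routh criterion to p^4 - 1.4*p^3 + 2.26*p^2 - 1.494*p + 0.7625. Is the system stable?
Routh array:
p^4: [1, 2.26, 0.7625]; p^3: [-1.4, -1.494]; p^2: [1.19286, 0.7625]; p^1: [-0.59909]; p^0: [0.7625]
First column: [1, -1.4, 1.19286, -0.59909, 0.7625]. Sign changes = 4.
No, unstable (4 RHP root(s))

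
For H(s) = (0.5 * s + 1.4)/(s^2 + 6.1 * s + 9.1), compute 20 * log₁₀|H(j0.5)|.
Substitute s = j*0.5: H(j0.5) = 0.1501 - 0.0234807j.
|H(j0.5)| = sqrt(Re² + Im²) = 0.1519.
20*log₁₀(0.1519) = -16.37 dB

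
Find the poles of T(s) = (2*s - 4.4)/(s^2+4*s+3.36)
Set denominator = 0: s^2 + 4*s + 3.36 = (s + 1.2)(s + 2.8) = 0 → Poles: -1.2, -2.8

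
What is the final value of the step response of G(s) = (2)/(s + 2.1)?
FVT: lim_{t→∞} y(t) = lim_{s→0} s*Y(s) where Y(s) = G(s)/s.
= lim_{s→0} G(s) = G(0) = num(0)/den(0) = 2/2.1 = 0.9524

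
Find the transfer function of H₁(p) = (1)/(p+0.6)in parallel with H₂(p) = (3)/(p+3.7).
Parallel: H = H₁ + H₂ = (n₁·d₂ + n₂·d₁)/(d₁·d₂).
n₁·d₂ = p + 3.7. n₂·d₁ = 3*p + 1.8. Sum = 4*p + 5.5. d₁·d₂ = p^2 + 4.3*p + 2.22.
H(p) = (4*p + 5.5)/(p^2 + 4.3*p + 2.22)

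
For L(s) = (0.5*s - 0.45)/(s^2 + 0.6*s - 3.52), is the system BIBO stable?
Denominator: s^2 + 0.6*s - 3.52 = (s - 1.6)(s + 2.2). Poles: -2.2, 1.6. All Re(p)<0: No (unstable)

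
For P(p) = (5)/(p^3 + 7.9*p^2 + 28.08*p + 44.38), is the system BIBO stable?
Denominator: p^3 + 7.9*p^2 + 28.08*p + 44.38 = (p + 3.5)(p^2 + 4.4*p + 12.68). Poles: -2.2 + 2.8j, -2.2 - 2.8j, -3.5. All Re(p)<0: Yes (stable)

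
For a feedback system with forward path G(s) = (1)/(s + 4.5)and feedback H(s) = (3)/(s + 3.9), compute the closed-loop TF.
Closed-loop T = G/(1+GH).
Numerator: G_num * H_den = s + 3.9.
Denominator: G_den * H_den + G_num * H_num = (s^2 + 8.4*s + 17.55) + (3) = s^2 + 8.4*s + 20.55.
T(s) = (s + 3.9)/(s^2 + 8.4*s + 20.55)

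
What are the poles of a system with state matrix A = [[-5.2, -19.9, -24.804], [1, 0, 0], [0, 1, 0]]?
Eigenvalues solve det(λI - A) = 0.
Characteristic polynomial: λ^3 + 5.2*λ^2 + 19.9*λ + 24.804 = 0.
Factor: (λ + 1.8)(λ^2 + 3.4*λ + 13.78) = 0.
Roots: -1.7 + 3.3j, -1.7 - 3.3j, -1.8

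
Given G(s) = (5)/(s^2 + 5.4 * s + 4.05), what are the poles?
Set denominator = 0: s^2 + 5.4*s + 4.05 = (s + 4.5)(s + 0.9) = 0 → Poles: -0.9, -4.5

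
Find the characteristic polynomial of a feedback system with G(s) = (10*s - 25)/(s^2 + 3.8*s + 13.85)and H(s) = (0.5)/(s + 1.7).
Characteristic poly = G_den * H_den + G_num * H_num = (s^3 + 5.5*s^2 + 20.31*s + 23.545) + (5*s - 12.5) = s^3 + 5.5*s^2 + 25.31*s + 11.045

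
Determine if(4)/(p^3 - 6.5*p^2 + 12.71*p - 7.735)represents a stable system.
Denominator: p^3 - 6.5*p^2 + 12.71*p - 7.735 = (p - 1.7)(p - 3.5)(p - 1.3). Poles: 1.3, 1.7, 3.5. All Re(p)<0: No (unstable)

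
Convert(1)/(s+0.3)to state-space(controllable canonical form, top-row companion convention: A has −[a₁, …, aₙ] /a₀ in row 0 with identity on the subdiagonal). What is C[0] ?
Reachable canonical form: C = numerator coefficients (right-aligned, zero-padded to length n).
num = 1, C = [[1]].
C[0] = 1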